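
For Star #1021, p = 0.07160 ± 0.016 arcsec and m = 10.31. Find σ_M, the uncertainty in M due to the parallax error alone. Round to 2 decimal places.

σ_M = 0.49 mag

M = m − 5 log₁₀ d + 5 = m + 5 log₁₀ p + 5, so ∂M/∂p = 5/(p ln 10).
σ_M = (5/ln 10) · (σ_p/p) = 2.1715 × 0.016/0.07160 = 2.1715 × 0.22346 = 0.48524.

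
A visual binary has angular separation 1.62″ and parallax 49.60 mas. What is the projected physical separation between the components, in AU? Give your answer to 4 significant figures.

32.66 AU

d = 1/p = 1/0.04960″ = 20.161 pc.
At distance d (pc), an angle of θ arcsec spans θ·d AU: s = 1.62 × 20.161 = 32.661 AU.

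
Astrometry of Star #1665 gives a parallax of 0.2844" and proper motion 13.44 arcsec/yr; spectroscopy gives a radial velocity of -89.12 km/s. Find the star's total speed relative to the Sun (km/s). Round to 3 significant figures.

241 km/s

d = 1/p = 1/0.2844″ = 3.5162 pc.
v_t = 4.740 μ d = 4.740 × 13.44 × 3.5162 = 224 km/s.
v = √(v_r² + v_t²) = √((-89.12)² + 224²) = √58118.4 = 241.08 km/s.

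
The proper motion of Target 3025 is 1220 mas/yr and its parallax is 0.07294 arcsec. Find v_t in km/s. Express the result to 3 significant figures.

d = 1/p = 1/0.07294″ = 13.71 pc.
μ = 1220 mas/yr = 1.22 ″/yr.
v_t = 4.74 × μ × d = 4.74 × 1.22 × 13.71 = 79.282 km/s.

79.3 km/s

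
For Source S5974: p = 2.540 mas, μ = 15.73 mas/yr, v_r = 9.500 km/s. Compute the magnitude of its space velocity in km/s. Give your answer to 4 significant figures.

30.85 km/s

d = 1/p = 1/0.002540″ = 393.7 pc.
μ = 15.73 mas/yr = 0.01573 ″/yr.
v_t = 4.740 μ d = 4.740 × 0.01573 × 393.7 = 29.354 km/s.
v = √(v_r² + v_t²) = √(9.500² + 29.354²) = √951.907 = 30.853 km/s.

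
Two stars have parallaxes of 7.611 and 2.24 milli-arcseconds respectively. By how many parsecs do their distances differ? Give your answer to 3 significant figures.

d_A = 1/0.007611″ = 131.39 pc; d_B = 1/0.002240″ = 446.43 pc.
|d_B − d_A| = |446.43 − 131.39| = 315.04 pc.

315 pc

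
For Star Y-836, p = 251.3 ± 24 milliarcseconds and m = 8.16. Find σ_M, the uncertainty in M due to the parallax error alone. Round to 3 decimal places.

σ_M = 0.207 mag

M = m − 5 log₁₀ d + 5 = m + 5 log₁₀ p + 5, so ∂M/∂p = 5/(p ln 10).
σ_M = (5/ln 10) · (σ_p/p) = 2.1715 × 24/251.3 = 2.1715 × 0.095503 = 0.20738.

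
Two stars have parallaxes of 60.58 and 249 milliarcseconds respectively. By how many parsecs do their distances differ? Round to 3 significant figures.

d_A = 1/0.06058″ = 16.507 pc; d_B = 1/0.2490″ = 4.0161 pc.
|d_B − d_A| = |4.0161 − 16.507| = 12.491 pc.

12.5 pc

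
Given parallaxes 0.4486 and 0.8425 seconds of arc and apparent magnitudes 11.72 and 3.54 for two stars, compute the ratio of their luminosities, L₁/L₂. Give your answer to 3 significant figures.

L₁/L₂ = 0.00189

d₁ = 1/p₁ = 1/0.4486″ = 2.2292 pc; d₂ = 1/p₂ = 1/0.8425″ = 1.1869 pc.
M₁ = m₁ − 5 log₁₀ d₁ + 5 = 11.72 − 1.7407 + 5 = 14.9793.
M₂ = 3.54 − 0.3721 + 5 = 8.1679.
L₁/L₂ = 10^(0.4(M₂ − M₁)) = 10^(0.4 × (-6.8114)) = 10^(-2.72456) = 0.0018856.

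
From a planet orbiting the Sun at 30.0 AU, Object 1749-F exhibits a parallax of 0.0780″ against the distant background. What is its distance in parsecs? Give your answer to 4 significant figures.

384.6 pc

With baseline B (in AU) and parallax p (in arcsec), d = B/p parsecs.
d = 30.0 / 0.0780 = 384.62 pc.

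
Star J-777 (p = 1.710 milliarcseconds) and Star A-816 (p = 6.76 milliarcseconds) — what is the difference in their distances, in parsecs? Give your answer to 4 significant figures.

d_A = 1/0.001710″ = 584.8 pc; d_B = 1/0.006760″ = 147.93 pc.
|d_B − d_A| = |147.93 − 584.8| = 436.87 pc.

436.9 pc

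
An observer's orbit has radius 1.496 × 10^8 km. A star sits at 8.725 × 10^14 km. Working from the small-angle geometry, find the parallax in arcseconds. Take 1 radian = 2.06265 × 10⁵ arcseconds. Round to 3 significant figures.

0.0354 arcsec

θ ≈ B/d = (1.496 × 10^8) / (8.725 × 10^14) = 1.7146 × 10^-7 rad.
In arcseconds: 1.7146 × 10^-7 × 206265 = 0.035366″.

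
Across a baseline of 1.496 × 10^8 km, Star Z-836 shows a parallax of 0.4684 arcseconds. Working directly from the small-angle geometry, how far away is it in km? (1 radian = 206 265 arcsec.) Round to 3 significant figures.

6.59 × 10^13 km

θ = 0.4684″ = 0.4684/206265 = 2.2709 × 10^-6 rad.
d = B/θ = (1.496 × 10^8) / (2.2709 × 10^-6) = 6.5877 × 10^13 km.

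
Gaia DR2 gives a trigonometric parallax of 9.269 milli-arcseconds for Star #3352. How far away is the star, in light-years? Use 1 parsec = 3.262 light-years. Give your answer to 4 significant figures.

351.9 light years

p = 9.269 milli-arcseconds = 0.009269 arcsec.
d = 1/p = 1/0.009269 = 107.89 pc.
In light-years: 107.89 × 3.262 = 351.94 ly.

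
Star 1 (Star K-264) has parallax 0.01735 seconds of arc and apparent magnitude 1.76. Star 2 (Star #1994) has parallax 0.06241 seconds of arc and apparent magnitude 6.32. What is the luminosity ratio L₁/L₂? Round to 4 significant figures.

L₁/L₂ = 862.8

d₁ = 1/p₁ = 1/0.01735″ = 57.637 pc; d₂ = 1/p₂ = 1/0.06241″ = 16.023 pc.
M₁ = m₁ − 5 log₁₀ d₁ + 5 = 1.76 − 8.8035 + 5 = -2.0435.
M₂ = 6.32 − 6.0237 + 5 = 5.2963.
L₁/L₂ = 10^(0.4(M₂ − M₁)) = 10^(0.4 × 7.3398) = 10^2.93592 = 862.82.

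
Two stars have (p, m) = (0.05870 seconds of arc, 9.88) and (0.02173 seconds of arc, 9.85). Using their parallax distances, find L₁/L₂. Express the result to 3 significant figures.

L₁/L₂ = 0.133

d₁ = 1/p₁ = 1/0.05870″ = 17.036 pc; d₂ = 1/p₂ = 1/0.02173″ = 46.019 pc.
M₁ = m₁ − 5 log₁₀ d₁ + 5 = 9.88 − 6.1568 + 5 = 8.7232.
M₂ = 9.85 − 8.3147 + 5 = 6.5353.
L₁/L₂ = 10^(0.4(M₂ − M₁)) = 10^(0.4 × (-2.1879)) = 10^(-0.87516) = 0.1333.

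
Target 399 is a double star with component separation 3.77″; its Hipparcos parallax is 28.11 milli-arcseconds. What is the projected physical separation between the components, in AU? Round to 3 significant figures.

d = 1/p = 1/0.02811″ = 35.575 pc.
At distance d (pc), an angle of θ arcsec spans θ·d AU: s = 3.77 × 35.575 = 134.12 AU.

134 AU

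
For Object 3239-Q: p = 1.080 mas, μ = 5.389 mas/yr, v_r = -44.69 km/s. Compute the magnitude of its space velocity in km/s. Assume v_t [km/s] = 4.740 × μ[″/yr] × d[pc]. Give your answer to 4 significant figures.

50.56 km/s

d = 1/p = 1/0.001080″ = 925.93 pc.
μ = 5.389 mas/yr = 0.005389 ″/yr.
v_t = 4.740 μ d = 4.740 × 0.005389 × 925.93 = 23.652 km/s.
v = √(v_r² + v_t²) = √((-44.69)² + 23.652²) = √2556.61 = 50.563 km/s.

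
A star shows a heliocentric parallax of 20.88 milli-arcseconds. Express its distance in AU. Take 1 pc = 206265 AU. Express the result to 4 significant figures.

9.879 × 10^6 AU

p = 20.88 milli-arcseconds = 0.02088 arcsec.
d = 1/p = 1/0.02088 = 47.893 pc.
In AU: 47.893 × 206265 = 9.8786 × 10^6 AU.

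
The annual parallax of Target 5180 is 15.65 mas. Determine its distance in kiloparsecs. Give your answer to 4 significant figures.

0.06390 kpc

p = 15.65 mas = 0.01565 arcsec.
d = 1/p = 1/0.01565 = 63.898 pc.
= 0.063898 kpc.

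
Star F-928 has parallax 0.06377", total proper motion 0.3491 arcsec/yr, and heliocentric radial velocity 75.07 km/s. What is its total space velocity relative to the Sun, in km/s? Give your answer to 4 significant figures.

79.43 km/s

d = 1/p = 1/0.06377″ = 15.681 pc.
v_t = 4.740 μ d = 4.740 × 0.3491 × 15.681 = 25.948 km/s.
v = √(v_r² + v_t²) = √(75.07² + 25.948²) = √6308.8 = 79.428 km/s.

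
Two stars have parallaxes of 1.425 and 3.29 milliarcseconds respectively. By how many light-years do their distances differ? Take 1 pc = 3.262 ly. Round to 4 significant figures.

d_A = 1/0.001425″ = 701.75 pc; d_B = 1/0.003290″ = 303.95 pc.
|d_B − d_A| = |303.95 − 701.75| = 397.8 pc = 397.8 × 3.262 ly = 1297.6 ly.

1298 ly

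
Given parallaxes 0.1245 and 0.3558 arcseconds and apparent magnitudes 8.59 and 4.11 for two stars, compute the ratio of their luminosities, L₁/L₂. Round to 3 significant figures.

d₁ = 1/p₁ = 1/0.1245″ = 8.0321 pc; d₂ = 1/p₂ = 1/0.3558″ = 2.8106 pc.
M₁ = m₁ − 5 log₁₀ d₁ + 5 = 8.59 − 4.5241 + 5 = 9.0659.
M₂ = 4.11 − 2.2440 + 5 = 6.8660.
L₁/L₂ = 10^(0.4(M₂ − M₁)) = 10^(0.4 × (-2.1999)) = 10^(-0.87996) = 0.13184.

L₁/L₂ = 0.132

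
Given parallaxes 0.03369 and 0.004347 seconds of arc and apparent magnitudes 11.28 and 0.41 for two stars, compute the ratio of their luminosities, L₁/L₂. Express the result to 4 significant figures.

L₁/L₂ = 7.471 × 10^-7

d₁ = 1/p₁ = 1/0.03369″ = 29.682 pc; d₂ = 1/p₂ = 1/0.004347″ = 230.04 pc.
M₁ = m₁ − 5 log₁₀ d₁ + 5 = 11.28 − 7.3625 + 5 = 8.9175.
M₂ = 0.41 − 11.8090 + 5 = -6.3990.
L₁/L₂ = 10^(0.4(M₂ − M₁)) = 10^(0.4 × (-15.3165)) = 10^(-6.12660) = 0.00000074714.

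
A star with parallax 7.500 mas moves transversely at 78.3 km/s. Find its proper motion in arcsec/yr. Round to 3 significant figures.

0.124 arcsec/yr

d = 1/p = 1/0.007500″ = 133.33 pc.
μ = v_t / (4.74 d) = 78.3 / (4.74 × 133.33) = 78.3 / 631.98 = 0.1239 ″/yr.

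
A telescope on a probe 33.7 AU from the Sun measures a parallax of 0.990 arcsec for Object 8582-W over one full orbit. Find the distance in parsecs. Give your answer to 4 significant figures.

34.04 pc

With baseline B (in AU) and parallax p (in arcsec), d = B/p parsecs.
d = 33.7 / 0.990 = 34.04 pc.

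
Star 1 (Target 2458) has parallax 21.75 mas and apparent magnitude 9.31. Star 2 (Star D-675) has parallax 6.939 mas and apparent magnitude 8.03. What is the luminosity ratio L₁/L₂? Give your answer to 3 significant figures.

L₁/L₂ = 0.0313

d₁ = 1/p₁ = 1/0.02175″ = 45.977 pc; d₂ = 1/p₂ = 1/0.006939″ = 144.11 pc.
M₁ = m₁ − 5 log₁₀ d₁ + 5 = 9.31 − 8.3127 + 5 = 5.9973.
M₂ = 8.03 − 10.7935 + 5 = 2.2365.
L₁/L₂ = 10^(0.4(M₂ − M₁)) = 10^(0.4 × (-3.7608)) = 10^(-1.50432) = 0.03131.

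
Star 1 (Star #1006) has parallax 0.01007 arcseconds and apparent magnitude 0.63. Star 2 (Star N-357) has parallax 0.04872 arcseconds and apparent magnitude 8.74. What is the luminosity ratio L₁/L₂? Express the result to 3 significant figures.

d₁ = 1/p₁ = 1/0.01007″ = 99.305 pc; d₂ = 1/p₂ = 1/0.04872″ = 20.525 pc.
M₁ = m₁ − 5 log₁₀ d₁ + 5 = 0.63 − 9.9849 + 5 = -4.3549.
M₂ = 8.74 − 6.5614 + 5 = 7.1786.
L₁/L₂ = 10^(0.4(M₂ − M₁)) = 10^(0.4 × 11.5335) = 10^4.61340 = 41058.

L₁/L₂ = 41100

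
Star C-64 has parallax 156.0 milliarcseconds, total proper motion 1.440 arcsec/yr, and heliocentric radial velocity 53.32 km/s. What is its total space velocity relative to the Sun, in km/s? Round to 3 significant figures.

d = 1/p = 1/0.1560″ = 6.4103 pc.
v_t = 4.740 μ d = 4.740 × 1.440 × 6.4103 = 43.754 km/s.
v = √(v_r² + v_t²) = √(53.32² + 43.754²) = √4757.43 = 68.974 km/s.

69.0 km/s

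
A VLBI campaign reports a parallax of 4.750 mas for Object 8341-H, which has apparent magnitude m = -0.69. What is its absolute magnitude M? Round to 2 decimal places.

M = -7.31

d = 1/p = 1/0.004750″ = 210.53 pc.
m − M = 5 log₁₀(210.53) − 5 = 11.6166 − 5 = 6.6166.
M = m − (m − M) = -0.69 − 6.6166 = -7.31.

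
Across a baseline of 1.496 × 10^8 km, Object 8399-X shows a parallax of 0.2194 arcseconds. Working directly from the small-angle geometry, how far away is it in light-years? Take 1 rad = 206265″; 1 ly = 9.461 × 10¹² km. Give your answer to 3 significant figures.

14.9 ly

θ = 0.2194″ = 0.2194/206265 = 1.0637 × 10^-6 rad.
d = B/θ = (1.496 × 10^8) / (1.0637 × 10^-6) = 1.4064 × 10^14 km = (1.4064 × 10^14) / (9.461 × 10^12) ly = 14.865 ly.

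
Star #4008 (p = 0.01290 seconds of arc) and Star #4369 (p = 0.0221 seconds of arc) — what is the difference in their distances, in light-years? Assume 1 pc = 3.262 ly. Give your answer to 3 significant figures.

d_A = 1/0.01290″ = 77.519 pc; d_B = 1/0.02210″ = 45.249 pc.
|d_B − d_A| = |45.249 − 77.519| = 32.27 pc = 32.27 × 3.262 ly = 105.26 ly.

105 ly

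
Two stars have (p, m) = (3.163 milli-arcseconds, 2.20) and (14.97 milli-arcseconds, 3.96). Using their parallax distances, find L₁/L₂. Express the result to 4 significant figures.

d₁ = 1/p₁ = 1/0.003163″ = 316.16 pc; d₂ = 1/p₂ = 1/0.01497″ = 66.8 pc.
M₁ = m₁ − 5 log₁₀ d₁ + 5 = 2.20 − 12.4995 + 5 = -5.2995.
M₂ = 3.96 − 9.1239 + 5 = -0.1639.
L₁/L₂ = 10^(0.4(M₂ − M₁)) = 10^(0.4 × 5.1356) = 10^2.05424 = 113.3.

L₁/L₂ = 113.3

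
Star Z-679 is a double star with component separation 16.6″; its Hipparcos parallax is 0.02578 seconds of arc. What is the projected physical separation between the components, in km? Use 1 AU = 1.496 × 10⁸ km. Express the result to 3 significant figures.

9.63 × 10^10 km

d = 1/p = 1/0.02578″ = 38.79 pc.
At distance d (pc), an angle of θ arcsec spans θ·d AU: s = 16.6 × 38.79 = 643.91 AU.
= 643.91 × 1.496 × 10⁸ km = 9.6329 × 10^10 km.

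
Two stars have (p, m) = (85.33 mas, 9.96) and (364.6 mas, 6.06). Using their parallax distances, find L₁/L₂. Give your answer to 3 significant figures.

d₁ = 1/p₁ = 1/0.08533″ = 11.719 pc; d₂ = 1/p₂ = 1/0.3646″ = 2.7427 pc.
M₁ = m₁ − 5 log₁₀ d₁ + 5 = 9.96 − 5.3445 + 5 = 9.6155.
M₂ = 6.06 − 2.1909 + 5 = 8.8691.
L₁/L₂ = 10^(0.4(M₂ − M₁)) = 10^(0.4 × (-0.7464)) = 10^(-0.29856) = 0.50285.

L₁/L₂ = 0.503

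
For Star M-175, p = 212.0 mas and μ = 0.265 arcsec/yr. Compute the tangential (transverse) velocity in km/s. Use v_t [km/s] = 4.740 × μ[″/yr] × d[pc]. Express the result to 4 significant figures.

5.925 km/s

d = 1/p = 1/0.2120″ = 4.717 pc.
v_t = 4.74 × μ × d = 4.74 × 0.265 × 4.717 = 5.925 km/s.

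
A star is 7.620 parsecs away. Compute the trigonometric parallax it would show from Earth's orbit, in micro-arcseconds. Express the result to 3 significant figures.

p = 1/d = 1/7.62 = 0.13123 arcsec.
= 0.13123 × 10⁶ = 1.3123 × 10^5 μas.

131000 μas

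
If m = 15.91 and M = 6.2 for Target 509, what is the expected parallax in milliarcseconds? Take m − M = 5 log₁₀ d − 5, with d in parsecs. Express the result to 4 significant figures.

1.143 mas

m − M = 15.91 − 6.2 = 9.71.
d = 10^((m−M)/5 + 1) = 10^2.942 = 874.98 pc.
p = 1/d = 1/874.98 = 0.0011429 arcsec = 1.1429 mas.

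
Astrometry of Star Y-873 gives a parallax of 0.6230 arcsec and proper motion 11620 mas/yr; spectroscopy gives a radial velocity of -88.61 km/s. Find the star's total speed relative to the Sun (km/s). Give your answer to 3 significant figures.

125 km/s

d = 1/p = 1/0.6230″ = 1.6051 pc.
μ = 11620 mas/yr = 11.62 ″/yr.
v_t = 4.740 μ d = 4.740 × 11.62 × 1.6051 = 88.407 km/s.
v = √(v_r² + v_t²) = √((-88.61)² + 88.407²) = √15667.5 = 125.17 km/s.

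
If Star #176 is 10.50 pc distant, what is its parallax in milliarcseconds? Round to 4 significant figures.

p = 1/d = 1/10.5 = 0.095238 arcsec.
= 0.095238 × 1000 = 95.238 mas.

95.24 mas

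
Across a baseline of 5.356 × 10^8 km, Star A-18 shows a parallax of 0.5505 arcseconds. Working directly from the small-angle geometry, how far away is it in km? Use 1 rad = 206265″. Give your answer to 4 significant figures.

2.007 × 10^14 km

θ = 0.5505″ = 0.5505/206265 = 2.6689 × 10^-6 rad.
d = B/θ = (5.356 × 10^8) / (2.6689 × 10^-6) = 2.0068 × 10^14 km.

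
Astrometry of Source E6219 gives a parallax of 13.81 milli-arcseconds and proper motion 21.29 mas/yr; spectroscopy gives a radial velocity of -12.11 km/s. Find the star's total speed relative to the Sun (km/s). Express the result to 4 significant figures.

14.14 km/s

d = 1/p = 1/0.01381″ = 72.411 pc.
μ = 21.29 mas/yr = 0.02129 ″/yr.
v_t = 4.740 μ d = 4.740 × 0.02129 × 72.411 = 7.3073 km/s.
v = √(v_r² + v_t²) = √((-12.11)² + 7.3073²) = √200.049 = 14.144 km/s.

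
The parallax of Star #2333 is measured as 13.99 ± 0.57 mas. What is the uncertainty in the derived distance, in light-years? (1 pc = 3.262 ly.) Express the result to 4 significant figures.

9.500 ly

d = 1/p, so σ_d = σ_p / p².
σ_d = 0.000570 / (0.01399)² = 0.000570 / 0.00019572 = 2.9123 pc = 2.9123 × 3.262 ly = 9.4999 ly.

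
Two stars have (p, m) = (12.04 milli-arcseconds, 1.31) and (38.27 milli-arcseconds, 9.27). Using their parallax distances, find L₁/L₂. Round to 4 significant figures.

L₁/L₂ = 15430

d₁ = 1/p₁ = 1/0.01204″ = 83.056 pc; d₂ = 1/p₂ = 1/0.03827″ = 26.13 pc.
M₁ = m₁ − 5 log₁₀ d₁ + 5 = 1.31 − 9.5969 + 5 = -3.2869.
M₂ = 9.27 − 7.0857 + 5 = 7.1843.
L₁/L₂ = 10^(0.4(M₂ − M₁)) = 10^(0.4 × 10.4712) = 10^4.18848 = 15434.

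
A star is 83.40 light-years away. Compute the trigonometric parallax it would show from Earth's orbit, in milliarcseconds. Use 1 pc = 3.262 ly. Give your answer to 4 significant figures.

39.11 mas

d = 83.40 ly ÷ 3.262 = 25.567 pc.
p = 1/d = 1/25.567 = 0.039113 arcsec.
= 0.039113 × 1000 = 39.113 mas.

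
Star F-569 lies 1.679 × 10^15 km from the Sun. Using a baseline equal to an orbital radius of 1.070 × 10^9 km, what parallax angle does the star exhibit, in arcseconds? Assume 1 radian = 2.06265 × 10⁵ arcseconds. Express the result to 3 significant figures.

θ ≈ B/d = (1.070 × 10^9) / (1.679 × 10^15) = 6.3728 × 10^-7 rad.
In arcseconds: 6.3728 × 10^-7 × 206265 = 0.13145″.

0.131 arcsec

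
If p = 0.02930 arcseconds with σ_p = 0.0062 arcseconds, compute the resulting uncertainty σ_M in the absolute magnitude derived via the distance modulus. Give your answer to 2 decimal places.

σ_M = 0.46 mag

M = m − 5 log₁₀ d + 5 = m + 5 log₁₀ p + 5, so ∂M/∂p = 5/(p ln 10).
σ_M = (5/ln 10) · (σ_p/p) = 2.1715 × 0.0062/0.02930 = 2.1715 × 0.2116 = 0.45949.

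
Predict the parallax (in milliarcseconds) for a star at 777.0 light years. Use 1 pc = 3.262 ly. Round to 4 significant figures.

d = 777.0 ly ÷ 3.262 = 238.2 pc.
p = 1/d = 1/238.2 = 0.0041982 arcsec.
= 0.0041982 × 1000 = 4.1982 mas.

4.198 mas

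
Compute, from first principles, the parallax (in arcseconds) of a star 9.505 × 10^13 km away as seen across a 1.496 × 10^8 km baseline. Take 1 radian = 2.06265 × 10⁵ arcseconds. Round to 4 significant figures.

θ ≈ B/d = (1.496 × 10^8) / (9.505 × 10^13) = 1.5739 × 10^-6 rad.
In arcseconds: 1.5739 × 10^-6 × 206265 = 0.32464″.

0.3246 arcsec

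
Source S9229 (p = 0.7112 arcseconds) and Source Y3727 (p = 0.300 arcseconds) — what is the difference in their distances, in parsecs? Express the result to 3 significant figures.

1.93 pc

d_A = 1/0.7112″ = 1.4061 pc; d_B = 1/0.3000″ = 3.3333 pc.
|d_B − d_A| = |3.3333 − 1.4061| = 1.9272 pc.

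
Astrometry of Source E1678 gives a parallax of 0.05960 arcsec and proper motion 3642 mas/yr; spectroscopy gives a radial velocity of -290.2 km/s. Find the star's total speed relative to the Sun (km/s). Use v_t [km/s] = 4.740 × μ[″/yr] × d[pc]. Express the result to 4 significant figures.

410.0 km/s

d = 1/p = 1/0.05960″ = 16.779 pc.
μ = 3642 mas/yr = 3.642 ″/yr.
v_t = 4.740 μ d = 4.740 × 3.642 × 16.779 = 289.66 km/s.
v = √(v_r² + v_t²) = √((-290.2)² + 289.66²) = √168119 = 410.02 km/s.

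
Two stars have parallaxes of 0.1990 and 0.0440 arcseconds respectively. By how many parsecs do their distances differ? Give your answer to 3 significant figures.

17.7 pc

d_A = 1/0.1990″ = 5.0251 pc; d_B = 1/0.04400″ = 22.727 pc.
|d_B − d_A| = |22.727 − 5.0251| = 17.702 pc.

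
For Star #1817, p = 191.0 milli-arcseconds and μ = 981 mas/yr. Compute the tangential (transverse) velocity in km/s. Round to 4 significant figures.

d = 1/p = 1/0.1910″ = 5.2356 pc.
μ = 981 mas/yr = 0.981 ″/yr.
v_t = 4.74 × μ × d = 4.74 × 0.981 × 5.2356 = 24.345 km/s.

24.35 km/s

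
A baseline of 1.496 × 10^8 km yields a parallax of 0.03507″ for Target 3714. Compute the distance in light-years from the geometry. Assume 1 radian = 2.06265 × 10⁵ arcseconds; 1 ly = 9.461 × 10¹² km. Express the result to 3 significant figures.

θ = 0.03507″ = 0.03507/206265 = 1.7002 × 10^-7 rad.
d = B/θ = (1.496 × 10^8) / (1.7002 × 10^-7) = 8.7990 × 10^14 km = (8.7990 × 10^14) / (9.461 × 10^12) ly = 93.003 ly.

93.0 ly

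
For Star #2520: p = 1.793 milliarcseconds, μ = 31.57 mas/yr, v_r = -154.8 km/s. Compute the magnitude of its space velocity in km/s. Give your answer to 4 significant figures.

d = 1/p = 1/0.001793″ = 557.72 pc.
μ = 31.57 mas/yr = 0.03157 ″/yr.
v_t = 4.740 μ d = 4.740 × 0.03157 × 557.72 = 83.458 km/s.
v = √(v_r² + v_t²) = √((-154.8)² + 83.458²) = √30928.3 = 175.86 km/s.

175.9 km/s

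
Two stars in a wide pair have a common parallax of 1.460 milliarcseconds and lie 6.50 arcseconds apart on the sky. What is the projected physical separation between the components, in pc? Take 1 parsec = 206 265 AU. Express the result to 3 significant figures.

d = 1/p = 1/0.001460″ = 684.93 pc.
At distance d (pc), an angle of θ arcsec spans θ·d AU: s = 6.50 × 684.93 = 4452 AU.
= 4452 / 206265 = 0.021584 pc.

0.0216 pc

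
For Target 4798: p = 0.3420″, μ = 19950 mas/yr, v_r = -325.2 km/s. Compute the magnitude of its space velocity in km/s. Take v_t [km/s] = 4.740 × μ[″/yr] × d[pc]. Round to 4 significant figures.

426.9 km/s

d = 1/p = 1/0.3420″ = 2.924 pc.
μ = 19950 mas/yr = 19.95 ″/yr.
v_t = 4.740 μ d = 4.740 × 19.95 × 2.924 = 276.5 km/s.
v = √(v_r² + v_t²) = √((-325.2)² + 276.5²) = √182207 = 426.86 km/s.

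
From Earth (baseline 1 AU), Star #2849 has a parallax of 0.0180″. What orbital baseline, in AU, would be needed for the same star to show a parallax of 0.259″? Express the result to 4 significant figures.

14.39 AU

Parallax scales linearly with baseline: p ∝ B, so B = p_target / p_Earth × 1 AU.
B = 0.259 / 0.0180 = 14.389 AU.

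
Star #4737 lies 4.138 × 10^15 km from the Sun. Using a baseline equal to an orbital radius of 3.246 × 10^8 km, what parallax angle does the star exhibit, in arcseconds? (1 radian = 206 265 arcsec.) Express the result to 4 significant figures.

0.01618 arcsec

θ ≈ B/d = (3.246 × 10^8) / (4.138 × 10^15) = 7.8444 × 10^-8 rad.
In arcseconds: 7.8444 × 10^-8 × 206265 = 0.01618″.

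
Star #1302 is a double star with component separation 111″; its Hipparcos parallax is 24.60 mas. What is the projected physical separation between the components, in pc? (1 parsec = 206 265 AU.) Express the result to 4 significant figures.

d = 1/p = 1/0.02460″ = 40.65 pc.
At distance d (pc), an angle of θ arcsec spans θ·d AU: s = 111 × 40.65 = 4512.2 AU.
= 4512.2 / 206265 = 0.021876 pc.

0.02188 pc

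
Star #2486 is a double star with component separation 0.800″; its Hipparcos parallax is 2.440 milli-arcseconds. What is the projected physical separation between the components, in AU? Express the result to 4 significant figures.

d = 1/p = 1/0.002440″ = 409.84 pc.
At distance d (pc), an angle of θ arcsec spans θ·d AU: s = 0.800 × 409.84 = 327.87 AU.

327.9 AU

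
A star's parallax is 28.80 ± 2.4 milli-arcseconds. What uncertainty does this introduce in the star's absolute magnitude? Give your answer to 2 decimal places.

M = m − 5 log₁₀ d + 5 = m + 5 log₁₀ p + 5, so ∂M/∂p = 5/(p ln 10).
σ_M = (5/ln 10) · (σ_p/p) = 2.1715 × 2.4/28.80 = 2.1715 × 0.083333 = 0.18096.

σ_M = 0.18 mag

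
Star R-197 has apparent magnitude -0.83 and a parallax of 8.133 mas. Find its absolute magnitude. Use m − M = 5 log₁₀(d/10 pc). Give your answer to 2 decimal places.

M = -6.28

d = 1/p = 1/0.008133″ = 122.96 pc.
m − M = 5 log₁₀(122.96) − 5 = 10.4488 − 5 = 5.4488.
M = m − (m − M) = -0.83 − 5.4488 = -6.28.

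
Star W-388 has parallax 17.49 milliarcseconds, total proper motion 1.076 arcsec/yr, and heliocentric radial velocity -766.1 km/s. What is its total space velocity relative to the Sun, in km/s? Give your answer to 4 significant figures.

819.7 km/s

d = 1/p = 1/0.01749″ = 57.176 pc.
v_t = 4.740 μ d = 4.740 × 1.076 × 57.176 = 291.61 km/s.
v = √(v_r² + v_t²) = √((-766.1)² + 291.61²) = √671946 = 819.72 km/s.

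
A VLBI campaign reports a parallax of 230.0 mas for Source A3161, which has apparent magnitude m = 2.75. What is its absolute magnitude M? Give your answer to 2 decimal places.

M = 4.56

d = 1/p = 1/0.2300″ = 4.3478 pc.
m − M = 5 log₁₀(4.3478) − 5 = 3.1913 − 5 = -1.8087.
M = m − (m − M) = 2.75 − (-1.8087) = 4.56.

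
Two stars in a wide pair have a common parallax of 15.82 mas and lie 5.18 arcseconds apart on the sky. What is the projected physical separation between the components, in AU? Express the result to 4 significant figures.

327.4 AU

d = 1/p = 1/0.01582″ = 63.211 pc.
At distance d (pc), an angle of θ arcsec spans θ·d AU: s = 5.18 × 63.211 = 327.43 AU.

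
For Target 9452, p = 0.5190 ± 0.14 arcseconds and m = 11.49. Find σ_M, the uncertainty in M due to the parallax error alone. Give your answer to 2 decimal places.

M = m − 5 log₁₀ d + 5 = m + 5 log₁₀ p + 5, so ∂M/∂p = 5/(p ln 10).
σ_M = (5/ln 10) · (σ_p/p) = 2.1715 × 0.14/0.5190 = 2.1715 × 0.26975 = 0.58576.

σ_M = 0.59 mag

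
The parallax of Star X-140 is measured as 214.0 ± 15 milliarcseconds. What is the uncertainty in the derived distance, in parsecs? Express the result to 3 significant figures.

0.328 pc

d = 1/p, so σ_d = σ_p / p².
σ_d = 0.0150 / (0.2140)² = 0.0150 / 0.045796 = 0.32754 pc.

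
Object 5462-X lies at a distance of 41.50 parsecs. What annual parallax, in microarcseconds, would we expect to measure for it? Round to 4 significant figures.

24100 μas

p = 1/d = 1/41.5 = 0.024096 arcsec.
= 0.024096 × 10⁶ = 24096 μas.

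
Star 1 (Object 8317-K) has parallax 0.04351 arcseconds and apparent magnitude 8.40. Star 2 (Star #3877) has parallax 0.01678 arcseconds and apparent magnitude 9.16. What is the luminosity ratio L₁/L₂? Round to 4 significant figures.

d₁ = 1/p₁ = 1/0.04351″ = 22.983 pc; d₂ = 1/p₂ = 1/0.01678″ = 59.595 pc.
M₁ = m₁ − 5 log₁₀ d₁ + 5 = 8.40 − 6.8070 + 5 = 6.5930.
M₂ = 9.16 − 8.8760 + 5 = 5.2840.
L₁/L₂ = 10^(0.4(M₂ − M₁)) = 10^(0.4 × (-1.3090)) = 10^(-0.52360) = 0.2995.

L₁/L₂ = 0.2995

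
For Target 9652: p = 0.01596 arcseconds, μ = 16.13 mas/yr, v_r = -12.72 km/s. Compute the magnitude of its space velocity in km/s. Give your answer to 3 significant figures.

13.6 km/s

d = 1/p = 1/0.01596″ = 62.657 pc.
μ = 16.13 mas/yr = 0.01613 ″/yr.
v_t = 4.740 μ d = 4.740 × 0.01613 × 62.657 = 4.7905 km/s.
v = √(v_r² + v_t²) = √((-12.72)² + 4.7905²) = √184.747 = 13.592 km/s.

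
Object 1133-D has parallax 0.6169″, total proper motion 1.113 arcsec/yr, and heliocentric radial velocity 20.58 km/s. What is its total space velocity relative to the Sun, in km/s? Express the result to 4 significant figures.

22.29 km/s

d = 1/p = 1/0.6169″ = 1.621 pc.
v_t = 4.740 μ d = 4.740 × 1.113 × 1.621 = 8.5518 km/s.
v = √(v_r² + v_t²) = √(20.58² + 8.5518²) = √496.67 = 22.286 km/s.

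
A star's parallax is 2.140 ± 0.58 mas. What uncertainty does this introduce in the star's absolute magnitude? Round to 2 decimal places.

M = m − 5 log₁₀ d + 5 = m + 5 log₁₀ p + 5, so ∂M/∂p = 5/(p ln 10).
σ_M = (5/ln 10) · (σ_p/p) = 2.1715 × 0.58/2.140 = 2.1715 × 0.27103 = 0.58854.

σ_M = 0.59 mag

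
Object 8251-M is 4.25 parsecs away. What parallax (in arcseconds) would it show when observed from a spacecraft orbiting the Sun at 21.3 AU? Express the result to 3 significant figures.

p (arcsec) = B (AU) / d (pc).
p = 21.3 / 4.25 = 5.0118 arcsec.

5.01 arcsec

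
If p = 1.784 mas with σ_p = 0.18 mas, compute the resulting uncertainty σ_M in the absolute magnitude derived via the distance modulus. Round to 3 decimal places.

M = m − 5 log₁₀ d + 5 = m + 5 log₁₀ p + 5, so ∂M/∂p = 5/(p ln 10).
σ_M = (5/ln 10) · (σ_p/p) = 2.1715 × 0.18/1.784 = 2.1715 × 0.1009 = 0.2191.

σ_M = 0.219 mag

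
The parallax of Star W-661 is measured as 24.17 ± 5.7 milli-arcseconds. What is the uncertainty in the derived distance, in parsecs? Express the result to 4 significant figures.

9.757 pc

d = 1/p, so σ_d = σ_p / p².
σ_d = 0.00570 / (0.02417)² = 0.00570 / 0.00058419 = 9.7571 pc.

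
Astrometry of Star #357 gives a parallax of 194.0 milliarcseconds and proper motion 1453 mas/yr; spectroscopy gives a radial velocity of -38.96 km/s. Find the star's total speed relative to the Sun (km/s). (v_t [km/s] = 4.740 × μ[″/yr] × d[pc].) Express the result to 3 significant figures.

52.7 km/s

d = 1/p = 1/0.1940″ = 5.1546 pc.
μ = 1453 mas/yr = 1.453 ″/yr.
v_t = 4.740 μ d = 4.740 × 1.453 × 5.1546 = 35.501 km/s.
v = √(v_r² + v_t²) = √((-38.96)² + 35.501²) = √2778.2 = 52.709 km/s.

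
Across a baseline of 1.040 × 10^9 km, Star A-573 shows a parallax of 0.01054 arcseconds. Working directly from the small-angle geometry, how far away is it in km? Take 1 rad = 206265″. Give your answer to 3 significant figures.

θ = 0.01054″ = 0.01054/206265 = 5.1099 × 10^-8 rad.
d = B/θ = (1.040 × 10^9) / (5.1099 × 10^-8) = 2.0353 × 10^16 km.

2.04 × 10^16 km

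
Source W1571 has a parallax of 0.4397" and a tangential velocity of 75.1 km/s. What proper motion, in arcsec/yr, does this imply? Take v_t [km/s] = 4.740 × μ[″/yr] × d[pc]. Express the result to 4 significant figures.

6.967 arcsec/yr

d = 1/p = 1/0.4397″ = 2.2743 pc.
μ = v_t / (4.74 d) = 75.1 / (4.74 × 2.2743) = 75.1 / 10.78 = 6.9666 ″/yr.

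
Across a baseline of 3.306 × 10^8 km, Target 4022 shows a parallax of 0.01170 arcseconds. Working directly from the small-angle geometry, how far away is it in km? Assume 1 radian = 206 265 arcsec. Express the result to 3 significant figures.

5.83 × 10^15 km

θ = 0.01170″ = 0.01170/206265 = 5.6723 × 10^-8 rad.
d = B/θ = (3.306 × 10^8) / (5.6723 × 10^-8) = 5.8283 × 10^15 km.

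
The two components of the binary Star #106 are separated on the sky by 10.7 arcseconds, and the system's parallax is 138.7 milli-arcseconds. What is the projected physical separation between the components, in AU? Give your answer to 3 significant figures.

d = 1/p = 1/0.1387″ = 7.2098 pc.
At distance d (pc), an angle of θ arcsec spans θ·d AU: s = 10.7 × 7.2098 = 77.145 AU.

77.1 AU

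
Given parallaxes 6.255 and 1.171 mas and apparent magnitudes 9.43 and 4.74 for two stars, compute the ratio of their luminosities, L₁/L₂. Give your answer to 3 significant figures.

d₁ = 1/p₁ = 1/0.006255″ = 159.87 pc; d₂ = 1/p₂ = 1/0.001171″ = 853.97 pc.
M₁ = m₁ − 5 log₁₀ d₁ + 5 = 9.43 − 11.0188 + 5 = 3.4112.
M₂ = 4.74 − 14.6572 + 5 = -4.9172.
L₁/L₂ = 10^(0.4(M₂ − M₁)) = 10^(0.4 × (-8.3284)) = 10^(-3.33136) = 0.00046627.

L₁/L₂ = 0.000466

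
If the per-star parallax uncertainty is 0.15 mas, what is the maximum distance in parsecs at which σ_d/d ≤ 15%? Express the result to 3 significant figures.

1000 pc

σ_d/d = σ_p/p, so the condition is σ_p/p ≤ 0.15, i.e. p ≥ σ_p/0.15.
p_min = 0.15/0.15 = 1 mas = 0.001 arcsec.
d_max = 1/p_min = 1/0.001 = 1000 pc.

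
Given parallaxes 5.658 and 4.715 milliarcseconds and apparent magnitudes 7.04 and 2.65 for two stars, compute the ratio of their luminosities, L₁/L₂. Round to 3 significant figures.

d₁ = 1/p₁ = 1/0.005658″ = 176.74 pc; d₂ = 1/p₂ = 1/0.004715″ = 212.09 pc.
M₁ = m₁ − 5 log₁₀ d₁ + 5 = 7.04 − 11.2367 + 5 = 0.8033.
M₂ = 2.65 − 11.6326 + 5 = -3.9826.
L₁/L₂ = 10^(0.4(M₂ − M₁)) = 10^(0.4 × (-4.7859)) = 10^(-1.91436) = 0.01218.

L₁/L₂ = 0.0122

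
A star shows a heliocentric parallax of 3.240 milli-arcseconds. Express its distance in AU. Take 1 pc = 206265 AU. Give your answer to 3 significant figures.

6.37 × 10^7 AU

p = 3.240 milli-arcseconds = 0.003240 arcsec.
d = 1/p = 1/0.003240 = 308.64 pc.
In AU: 308.64 × 206265 = 6.3662 × 10^7 AU.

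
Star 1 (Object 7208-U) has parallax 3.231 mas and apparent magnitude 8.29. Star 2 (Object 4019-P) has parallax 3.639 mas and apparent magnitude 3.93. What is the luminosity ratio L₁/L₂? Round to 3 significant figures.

L₁/L₂ = 0.0229

d₁ = 1/p₁ = 1/0.003231″ = 309.5 pc; d₂ = 1/p₂ = 1/0.003639″ = 274.8 pc.
M₁ = m₁ − 5 log₁₀ d₁ + 5 = 8.29 − 12.4533 + 5 = 0.8367.
M₂ = 3.93 − 12.1951 + 5 = -3.2651.
L₁/L₂ = 10^(0.4(M₂ − M₁)) = 10^(0.4 × (-4.1018)) = 10^(-1.64072) = 0.022871.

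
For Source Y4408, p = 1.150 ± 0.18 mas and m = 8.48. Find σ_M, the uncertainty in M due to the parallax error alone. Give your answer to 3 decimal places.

σ_M = 0.340 mag

M = m − 5 log₁₀ d + 5 = m + 5 log₁₀ p + 5, so ∂M/∂p = 5/(p ln 10).
σ_M = (5/ln 10) · (σ_p/p) = 2.1715 × 0.18/1.150 = 2.1715 × 0.15652 = 0.33988.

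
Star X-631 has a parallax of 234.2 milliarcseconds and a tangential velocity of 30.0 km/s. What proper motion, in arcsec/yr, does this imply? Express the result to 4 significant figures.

d = 1/p = 1/0.2342″ = 4.2699 pc.
μ = v_t / (4.74 d) = 30.0 / (4.74 × 4.2699) = 30.0 / 20.239 = 1.4823 ″/yr.

1.482 arcsec/yr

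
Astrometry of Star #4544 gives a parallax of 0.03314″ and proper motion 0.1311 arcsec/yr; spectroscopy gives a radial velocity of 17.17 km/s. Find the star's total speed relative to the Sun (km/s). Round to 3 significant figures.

d = 1/p = 1/0.03314″ = 30.175 pc.
v_t = 4.740 μ d = 4.740 × 0.1311 × 30.175 = 18.751 km/s.
v = √(v_r² + v_t²) = √(17.17² + 18.751²) = √646.409 = 25.425 km/s.

25.4 km/s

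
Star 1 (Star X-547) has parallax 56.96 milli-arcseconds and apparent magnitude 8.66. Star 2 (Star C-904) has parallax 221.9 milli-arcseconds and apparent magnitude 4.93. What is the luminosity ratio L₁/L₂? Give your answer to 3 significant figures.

L₁/L₂ = 0.489

d₁ = 1/p₁ = 1/0.05696″ = 17.556 pc; d₂ = 1/p₂ = 1/0.2219″ = 4.5065 pc.
M₁ = m₁ − 5 log₁₀ d₁ + 5 = 8.66 − 6.2221 + 5 = 7.4379.
M₂ = 4.93 − 3.2692 + 5 = 6.6608.
L₁/L₂ = 10^(0.4(M₂ − M₁)) = 10^(0.4 × (-0.7771)) = 10^(-0.31084) = 0.48883.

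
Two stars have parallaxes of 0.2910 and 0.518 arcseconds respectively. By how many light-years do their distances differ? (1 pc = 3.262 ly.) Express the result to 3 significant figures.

d_A = 1/0.2910″ = 3.4364 pc; d_B = 1/0.5180″ = 1.9305 pc.
|d_B − d_A| = |1.9305 − 3.4364| = 1.5059 pc = 1.5059 × 3.262 ly = 4.9122 ly.

4.91 ly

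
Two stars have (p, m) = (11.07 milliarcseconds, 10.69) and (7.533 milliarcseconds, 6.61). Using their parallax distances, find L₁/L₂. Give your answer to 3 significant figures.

d₁ = 1/p₁ = 1/0.01107″ = 90.334 pc; d₂ = 1/p₂ = 1/0.007533″ = 132.75 pc.
M₁ = m₁ − 5 log₁₀ d₁ + 5 = 10.69 − 9.7793 + 5 = 5.9107.
M₂ = 6.61 − 10.6152 + 5 = 0.9948.
L₁/L₂ = 10^(0.4(M₂ − M₁)) = 10^(0.4 × (-4.9159)) = 10^(-1.96636) = 0.010805.

L₁/L₂ = 0.0108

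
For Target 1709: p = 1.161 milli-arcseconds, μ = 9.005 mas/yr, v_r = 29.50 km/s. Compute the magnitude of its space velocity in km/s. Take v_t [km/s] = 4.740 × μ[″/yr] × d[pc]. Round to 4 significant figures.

d = 1/p = 1/0.001161″ = 861.33 pc.
μ = 9.005 mas/yr = 0.009005 ″/yr.
v_t = 4.740 μ d = 4.740 × 0.009005 × 861.33 = 36.765 km/s.
v = √(v_r² + v_t²) = √(29.50² + 36.765²) = √2221.92 = 47.137 km/s.

47.14 km/s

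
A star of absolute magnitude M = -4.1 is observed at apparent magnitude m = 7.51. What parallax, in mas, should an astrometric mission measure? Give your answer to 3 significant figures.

m − M = 7.51 − (-4.1) = 11.61.
d = 10^((m−M)/5 + 1) = 10^3.322 = 2098.9 pc.
p = 1/d = 1/2098.9 = 0.00047644 arcsec = 0.47644 mas.

0.476 mas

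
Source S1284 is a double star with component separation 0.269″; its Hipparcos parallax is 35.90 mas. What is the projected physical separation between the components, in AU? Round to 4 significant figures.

7.493 AU

d = 1/p = 1/0.03590″ = 27.855 pc.
At distance d (pc), an angle of θ arcsec spans θ·d AU: s = 0.269 × 27.855 = 7.493 AU.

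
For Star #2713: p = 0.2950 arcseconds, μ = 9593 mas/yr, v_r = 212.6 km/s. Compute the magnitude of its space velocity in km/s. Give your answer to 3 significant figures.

d = 1/p = 1/0.2950″ = 3.3898 pc.
μ = 9593 mas/yr = 9.593 ″/yr.
v_t = 4.740 μ d = 4.740 × 9.593 × 3.3898 = 154.14 km/s.
v = √(v_r² + v_t²) = √(212.6² + 154.14²) = √68957.9 = 262.6 km/s.

263 km/s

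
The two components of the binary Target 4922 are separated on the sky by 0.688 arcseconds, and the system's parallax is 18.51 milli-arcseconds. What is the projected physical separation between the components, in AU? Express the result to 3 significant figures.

37.2 AU

d = 1/p = 1/0.01851″ = 54.025 pc.
At distance d (pc), an angle of θ arcsec spans θ·d AU: s = 0.688 × 54.025 = 37.169 AU.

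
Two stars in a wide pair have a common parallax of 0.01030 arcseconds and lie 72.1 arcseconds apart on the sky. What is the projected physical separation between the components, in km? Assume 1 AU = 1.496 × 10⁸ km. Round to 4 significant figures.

d = 1/p = 1/0.01030″ = 97.087 pc.
At distance d (pc), an angle of θ arcsec spans θ·d AU: s = 72.1 × 97.087 = 7000 AU.
= 7000 × 1.496 × 10⁸ km = 1.0472 × 10^12 km.

1.047 × 10^12 km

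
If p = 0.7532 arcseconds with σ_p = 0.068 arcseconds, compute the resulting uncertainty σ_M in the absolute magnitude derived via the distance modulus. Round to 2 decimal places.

σ_M = 0.20 mag

M = m − 5 log₁₀ d + 5 = m + 5 log₁₀ p + 5, so ∂M/∂p = 5/(p ln 10).
σ_M = (5/ln 10) · (σ_p/p) = 2.1715 × 0.068/0.7532 = 2.1715 × 0.090281 = 0.19605.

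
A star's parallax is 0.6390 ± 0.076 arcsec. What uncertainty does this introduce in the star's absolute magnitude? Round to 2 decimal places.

M = m − 5 log₁₀ d + 5 = m + 5 log₁₀ p + 5, so ∂M/∂p = 5/(p ln 10).
σ_M = (5/ln 10) · (σ_p/p) = 2.1715 × 0.076/0.6390 = 2.1715 × 0.11894 = 0.25828.

σ_M = 0.26 mag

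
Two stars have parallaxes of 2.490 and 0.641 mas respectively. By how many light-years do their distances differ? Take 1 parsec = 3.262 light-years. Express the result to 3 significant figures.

d_A = 1/0.002490″ = 401.61 pc; d_B = 1/0.0006410″ = 1560.1 pc.
|d_B − d_A| = |1560.1 − 401.61| = 1158.5 pc = 1158.5 × 3.262 ly = 3779 ly.

3780 ly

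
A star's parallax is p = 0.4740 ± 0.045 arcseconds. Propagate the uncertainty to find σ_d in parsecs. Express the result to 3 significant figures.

0.200 pc

d = 1/p, so σ_d = σ_p / p².
σ_d = 0.0450 / (0.4740)² = 0.0450 / 0.22468 = 0.20028 pc.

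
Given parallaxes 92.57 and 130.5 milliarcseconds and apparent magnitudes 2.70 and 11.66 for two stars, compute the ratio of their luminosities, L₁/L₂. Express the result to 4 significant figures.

d₁ = 1/p₁ = 1/0.09257″ = 10.803 pc; d₂ = 1/p₂ = 1/0.1305″ = 7.6628 pc.
M₁ = m₁ − 5 log₁₀ d₁ + 5 = 2.70 − 5.1677 + 5 = 2.5323.
M₂ = 11.66 − 4.4219 + 5 = 12.2381.
L₁/L₂ = 10^(0.4(M₂ − M₁)) = 10^(0.4 × 9.7058) = 10^3.88232 = 7626.4.

L₁/L₂ = 7626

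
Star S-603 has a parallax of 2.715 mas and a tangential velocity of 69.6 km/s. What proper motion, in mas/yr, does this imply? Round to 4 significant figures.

39.87 mas/yr

d = 1/p = 1/0.002715″ = 368.32 pc.
μ = v_t / (4.74 d) = 69.6 / (4.74 × 368.32) = 69.6 / 1745.8 = 0.039867 ″/yr = 39.867 mas/yr.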